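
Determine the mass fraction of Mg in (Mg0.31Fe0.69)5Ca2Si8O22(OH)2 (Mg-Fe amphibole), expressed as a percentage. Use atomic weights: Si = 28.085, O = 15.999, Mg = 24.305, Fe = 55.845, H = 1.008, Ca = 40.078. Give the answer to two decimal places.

Formula mass = 1.55·24.305 + 3.45·55.845 + 2·40.078 + 8·28.085 + 24·15.999 + 2·1.008 = 921.166 g/mol, of which 37.673 g is Mg.
So Mg makes up 37.673/921.166 = 0.0409 of the mass, i.e. 4.09%.

4.09 wt%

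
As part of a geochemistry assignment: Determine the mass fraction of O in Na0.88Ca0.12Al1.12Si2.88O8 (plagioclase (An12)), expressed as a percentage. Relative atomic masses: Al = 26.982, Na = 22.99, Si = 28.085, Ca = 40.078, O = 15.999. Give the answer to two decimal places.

Molar mass of Na0.88Ca0.12Al1.12Si2.88O8: 0.88×22.99 + 0.12×40.078 + 1.12×26.982 + 2.88×28.085 + 8×15.999 = 264.137 g/mol.
Mass of O per formula unit: 8 × 15.999 = 127.992 g.
Weight fraction O = 127.992 / 264.137 = 0.4846.

48.46 weight percent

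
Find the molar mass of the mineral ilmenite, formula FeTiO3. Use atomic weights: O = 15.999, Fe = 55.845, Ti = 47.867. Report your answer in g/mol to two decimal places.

151.71 g/mol

M = 1×55.845 + 1×47.867 + 3×15.999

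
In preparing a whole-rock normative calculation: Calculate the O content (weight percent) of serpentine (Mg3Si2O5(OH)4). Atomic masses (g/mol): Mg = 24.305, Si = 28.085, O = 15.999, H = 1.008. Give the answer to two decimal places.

51.96 weight percent

M(Mg3Si2O5(OH)4) = 277.108 g/mol.
O contributes 9 × 15.999 = 143.991 g per mole.
143.991/277.108 = 0.5196 → 51.96%.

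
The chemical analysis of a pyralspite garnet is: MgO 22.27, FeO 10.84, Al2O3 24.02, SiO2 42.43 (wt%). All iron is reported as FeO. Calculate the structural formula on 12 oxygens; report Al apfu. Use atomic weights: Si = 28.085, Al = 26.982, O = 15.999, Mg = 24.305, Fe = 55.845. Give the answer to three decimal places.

22.27 wt% MgO ÷ 40.304 g/mol = 0.55255 mol, giving 0.55255 Mg and 0.55255 O.
10.84 wt% FeO ÷ 71.844 g/mol = 0.15088 mol, giving 0.15088 Fe and 0.15088 O.
24.02 wt% Al2O3 ÷ 101.961 g/mol = 0.23558 mol, giving 0.47116 Al and 0.70674 O.
42.43 wt% SiO2 ÷ 60.083 g/mol = 0.70619 mol, giving 0.70619 Si and 1.41238 O.
Oxygen sums to 2.82255; scaling by 12/2.82255 = 4.25147 puts the formula on 12 O.
Al: 0.47116 × 4.25147 = 2.003 atoms per formula unit.

2.003 Al apfu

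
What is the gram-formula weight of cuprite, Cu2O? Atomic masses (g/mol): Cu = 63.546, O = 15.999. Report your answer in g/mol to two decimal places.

143.09 g/mol

M = 2×63.546 + 1×15.999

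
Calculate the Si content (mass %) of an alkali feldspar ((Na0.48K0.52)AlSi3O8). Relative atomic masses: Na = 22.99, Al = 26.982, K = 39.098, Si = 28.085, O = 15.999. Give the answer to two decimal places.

31.14 mass %

Formula mass = 0.48×22.99 + 0.52×39.098 + 1×26.982 + 3×28.085 + 8×15.999 = 270.595 g/mol, of which 84.255 g is Si.
So Si makes up 84.255/270.595 = 0.3114 of the mass, i.e. 31.14%.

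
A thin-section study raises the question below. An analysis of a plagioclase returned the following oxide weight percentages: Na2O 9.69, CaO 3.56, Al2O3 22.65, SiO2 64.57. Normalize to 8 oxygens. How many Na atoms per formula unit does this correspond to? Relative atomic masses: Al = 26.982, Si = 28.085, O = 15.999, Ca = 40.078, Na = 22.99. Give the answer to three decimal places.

0.824 Na apfu

Na2O: 9.69/61.979 = 0.15634 mol → 0.31268 mol Na, 0.15634 mol O.
CaO: 3.56/56.077 = 0.06348 mol → 0.06348 mol Ca, 0.06348 mol O.
Al2O3: 22.65/101.961 = 0.22214 mol → 0.44428 mol Al, 0.66642 mol O.
SiO2: 64.57/60.083 = 1.07468 mol → 1.07468 mol Si, 2.14936 mol O.
Total oxygen = 3.03560 mol. Normalization factor = 8/3.03560 = 2.63539.
Na per 8 O = 0.31268 × 2.63539 = 0.824.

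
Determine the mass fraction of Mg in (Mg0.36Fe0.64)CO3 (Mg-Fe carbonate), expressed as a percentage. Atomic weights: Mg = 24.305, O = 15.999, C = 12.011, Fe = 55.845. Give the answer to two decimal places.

8.37 mass %

M((Mg0.36Fe0.64)CO3) = 104.499 g/mol.
Mg contributes 0.36 × 24.305 = 8.750 g per mole.
8.750/104.499 = 0.0837 → 8.37%.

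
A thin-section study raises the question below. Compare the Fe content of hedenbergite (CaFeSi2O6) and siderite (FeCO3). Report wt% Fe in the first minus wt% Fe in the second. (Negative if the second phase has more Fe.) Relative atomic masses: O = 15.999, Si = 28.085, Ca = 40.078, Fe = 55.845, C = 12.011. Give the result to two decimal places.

Fe in CaFeSi2O6: molar mass 248.087 g/mol; 1×55.845 = 55.845 g → 22.51 wt%.
Fe in FeCO3: molar mass 115.853 g/mol; 1×55.845 = 55.845 g → 48.20 wt%.
Difference = 22.51 − 48.20 = -25.69 percentage points.

-25.69 percentage points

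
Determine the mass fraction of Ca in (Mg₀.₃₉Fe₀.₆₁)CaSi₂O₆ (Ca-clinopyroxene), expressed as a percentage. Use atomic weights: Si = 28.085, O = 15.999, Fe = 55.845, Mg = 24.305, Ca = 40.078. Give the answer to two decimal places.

M((Mg₀.₃₉Fe₀.₆₁)CaSi₂O₆) = 235.786 g/mol.
Ca contributes 1 × 40.078 = 40.078 g per mole.
40.078/235.786 = 0.1700 → 17.00%.

17.00 mass %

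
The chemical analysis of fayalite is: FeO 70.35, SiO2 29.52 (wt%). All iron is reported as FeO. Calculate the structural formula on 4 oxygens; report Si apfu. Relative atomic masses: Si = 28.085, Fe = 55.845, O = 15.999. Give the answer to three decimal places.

FeO (M=71.844): mol = 0.97920; Fe = 0.97920, O = 0.97920.
SiO2 (M=60.083): mol = 0.49132; Si = 0.49132, O = 0.98264.
ΣO = 1.96184; factor = 4/ΣO = 2.03890.
Si apfu = 0.49132 × 2.03890 = 1.002.

1.002 Si apfu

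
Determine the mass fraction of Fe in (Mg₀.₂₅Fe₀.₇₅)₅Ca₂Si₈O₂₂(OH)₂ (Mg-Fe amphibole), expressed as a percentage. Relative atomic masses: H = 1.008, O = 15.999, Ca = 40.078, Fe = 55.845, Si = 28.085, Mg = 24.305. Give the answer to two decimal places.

22.50 weight percent

Molar mass of (Mg₀.₂₅Fe₀.₇₅)₅Ca₂Si₈O₂₂(OH)₂: 1.25·24.305 + 3.75·55.845 + 2·40.078 + 8·28.085 + 24·15.999 + 2·1.008 = 930.628 g/mol.
Mass of Fe per formula unit: 3.75 × 55.845 = 209.419 g.
Weight fraction Fe = 209.419 / 930.628 = 0.2250.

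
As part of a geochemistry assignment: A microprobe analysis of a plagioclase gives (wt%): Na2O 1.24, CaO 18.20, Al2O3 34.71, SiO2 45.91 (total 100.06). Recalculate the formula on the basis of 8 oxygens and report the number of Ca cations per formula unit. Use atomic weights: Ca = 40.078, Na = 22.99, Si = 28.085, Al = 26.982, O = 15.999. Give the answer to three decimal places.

0.897 Ca apfu

1.24 wt% Na2O ÷ 61.979 g/mol = 0.02001 mol, giving 0.04002 Na and 0.02001 O.
18.20 wt% CaO ÷ 56.077 g/mol = 0.32455 mol, giving 0.32455 Ca and 0.32455 O.
34.71 wt% Al2O3 ÷ 101.961 g/mol = 0.34042 mol, giving 0.68084 Al and 1.02126 O.
45.91 wt% SiO2 ÷ 60.083 g/mol = 0.76411 mol, giving 0.76411 Si and 1.52822 O.
Oxygen sums to 2.89404; scaling by 8/2.89404 = 2.76430 puts the formula on 8 O.
Ca: 0.32455 × 2.76430 = 0.897 atoms per formula unit.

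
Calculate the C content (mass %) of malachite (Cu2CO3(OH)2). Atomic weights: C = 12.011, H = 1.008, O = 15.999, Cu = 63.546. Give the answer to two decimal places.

Molar mass of Cu2CO3(OH)2: 2×63.546 + 1×12.011 + 5×15.999 + 2×1.008 = 221.114 g/mol.
Mass of C per formula unit: 1 × 12.011 = 12.011 g.
Weight fraction C = 12.011 / 221.114 = 0.0543.

5.43 mass %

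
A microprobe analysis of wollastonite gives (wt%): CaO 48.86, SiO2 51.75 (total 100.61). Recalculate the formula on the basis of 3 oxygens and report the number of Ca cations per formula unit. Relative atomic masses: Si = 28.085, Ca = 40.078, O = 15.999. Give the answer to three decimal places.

1.008 Ca apfu

CaO (M=56.077): mol = 0.87130; Ca = 0.87130, O = 0.87130.
SiO2 (M=60.083): mol = 0.86131; Si = 0.86131, O = 1.72262.
ΣO = 2.59392; factor = 3/ΣO = 1.15655.
Ca apfu = 0.87130 × 1.15655 = 1.008.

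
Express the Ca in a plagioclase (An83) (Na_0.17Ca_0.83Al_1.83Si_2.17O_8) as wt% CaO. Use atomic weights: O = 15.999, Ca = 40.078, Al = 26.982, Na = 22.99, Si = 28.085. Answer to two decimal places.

Formula mass = 275.487 g/mol.
0.83 Ca → 0.8300 mol CaO per formula unit; M(CaO) = 56.077, so CaO mass = 46.544 g.
46.544/275.487 × 100 = 16.90 wt%.

16.90 wt%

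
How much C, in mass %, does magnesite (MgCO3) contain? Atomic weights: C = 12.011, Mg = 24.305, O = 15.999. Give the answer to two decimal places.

M(MgCO3) = 84.313 g/mol.
C contributes 1 × 12.011 = 12.011 g per mole.
12.011/84.313 = 0.1425 → 14.25%.

14.25 mass %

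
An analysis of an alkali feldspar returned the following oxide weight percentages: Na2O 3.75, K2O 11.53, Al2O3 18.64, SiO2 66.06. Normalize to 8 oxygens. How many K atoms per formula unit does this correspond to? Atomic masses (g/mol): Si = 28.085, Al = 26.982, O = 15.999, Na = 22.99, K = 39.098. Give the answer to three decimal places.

0.668 K apfu

Na2O: 3.75/61.979 = 0.06050 mol → 0.12100 mol Na, 0.06050 mol O.
K2O: 11.53/94.195 = 0.12241 mol → 0.24482 mol K, 0.12241 mol O.
Al2O3: 18.64/101.961 = 0.18281 mol → 0.36562 mol Al, 0.54843 mol O.
SiO2: 66.06/60.083 = 1.09948 mol → 1.09948 mol Si, 2.19896 mol O.
Total oxygen = 2.93030 mol. Normalization factor = 8/2.93030 = 2.73010.
K per 8 O = 0.24482 × 2.73010 = 0.668.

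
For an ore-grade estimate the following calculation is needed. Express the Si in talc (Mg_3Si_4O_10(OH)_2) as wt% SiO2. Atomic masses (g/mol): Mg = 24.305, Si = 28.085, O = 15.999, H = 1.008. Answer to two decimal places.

M(Mg_3Si_4O_10(OH)_2) = 379.259 g/mol; M(SiO2) = 60.083 g/mol.
Moles SiO2 per formula unit = 4 Si ÷ 1 = 4.0000.
SiO2 fraction = (4.0000 × 60.083) / 379.259 = 240.332/379.259 = 0.6337.

63.37 wt%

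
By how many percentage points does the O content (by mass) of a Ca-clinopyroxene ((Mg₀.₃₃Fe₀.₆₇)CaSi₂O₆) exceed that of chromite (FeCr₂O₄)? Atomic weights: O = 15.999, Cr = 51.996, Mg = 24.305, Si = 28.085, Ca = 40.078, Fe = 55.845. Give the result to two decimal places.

11.80 percentage points

O in (Mg₀.₃₃Fe₀.₆₇)CaSi₂O₆: molar mass 237.679 g/mol; 6×15.999 = 95.994 g → 40.39 wt%.
O in FeCr₂O₄: molar mass 223.833 g/mol; 4×15.999 = 63.996 g → 28.59 wt%.
Difference = 40.39 − 28.59 = 11.80 percentage points.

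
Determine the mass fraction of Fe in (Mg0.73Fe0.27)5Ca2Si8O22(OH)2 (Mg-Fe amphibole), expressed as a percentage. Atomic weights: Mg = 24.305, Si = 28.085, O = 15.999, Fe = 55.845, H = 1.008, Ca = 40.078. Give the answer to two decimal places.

8.82 wt%

M((Mg0.73Fe0.27)5Ca2Si8O22(OH)2) = 854.932 g/mol.
Fe contributes 1.35 × 55.845 = 75.391 g per mole.
75.391/854.932 = 0.0882 → 8.82%.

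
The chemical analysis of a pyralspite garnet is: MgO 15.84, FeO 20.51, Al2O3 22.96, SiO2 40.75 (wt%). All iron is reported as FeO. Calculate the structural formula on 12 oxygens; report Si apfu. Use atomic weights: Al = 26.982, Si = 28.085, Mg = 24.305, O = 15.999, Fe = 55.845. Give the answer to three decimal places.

3.003 Si apfu

MgO: 15.84/40.304 = 0.39301 mol → 0.39301 mol Mg, 0.39301 mol O.
FeO: 20.51/71.844 = 0.28548 mol → 0.28548 mol Fe, 0.28548 mol O.
Al2O3: 22.96/101.961 = 0.22518 mol → 0.45036 mol Al, 0.67554 mol O.
SiO2: 40.75/60.083 = 0.67823 mol → 0.67823 mol Si, 1.35646 mol O.
Total oxygen = 2.71049 mol. Normalization factor = 12/2.71049 = 4.42724.
Si per 12 O = 0.67823 × 4.42724 = 3.003.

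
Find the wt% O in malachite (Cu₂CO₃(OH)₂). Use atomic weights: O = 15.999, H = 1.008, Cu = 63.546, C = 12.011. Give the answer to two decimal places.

36.18 wt%

M(Cu₂CO₃(OH)₂) = 221.114 g/mol.
O contributes 5 × 15.999 = 79.995 g per mole.
79.995/221.114 = 0.3618 → 36.18%.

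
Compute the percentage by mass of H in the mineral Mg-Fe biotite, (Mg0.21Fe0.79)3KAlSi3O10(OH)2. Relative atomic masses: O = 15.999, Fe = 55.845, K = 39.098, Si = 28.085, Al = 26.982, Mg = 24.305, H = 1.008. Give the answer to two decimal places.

M((Mg0.21Fe0.79)3KAlSi3O10(OH)2) = 492.004 g/mol.
H contributes 2 × 1.008 = 2.016 g per mole.
2.016/492.004 = 0.0041 → 0.41%.

0.41 weight percent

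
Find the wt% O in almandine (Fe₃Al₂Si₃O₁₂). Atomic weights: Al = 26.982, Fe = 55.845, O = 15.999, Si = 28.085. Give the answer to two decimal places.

38.57 mass %

Formula mass = 3×55.845 + 2×26.982 + 3×28.085 + 12×15.999 = 497.742 g/mol, of which 191.988 g is O.
So O makes up 191.988/497.742 = 0.3857 of the mass, i.e. 38.57%.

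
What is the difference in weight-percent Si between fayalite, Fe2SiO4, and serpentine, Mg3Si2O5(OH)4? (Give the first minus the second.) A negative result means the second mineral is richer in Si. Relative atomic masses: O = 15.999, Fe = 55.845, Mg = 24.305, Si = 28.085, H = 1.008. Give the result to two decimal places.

M(Fe2SiO4) = 203.771 g/mol, so wt% Si = 28.085/203.771 × 100 = 13.78%.
M(Mg3Si2O5(OH)4) = 277.108 g/mol, so wt% Si = 56.170/277.108 × 100 = 20.27%.
13.78 − 20.27 = -6.49 pp.

-6.49 percentage points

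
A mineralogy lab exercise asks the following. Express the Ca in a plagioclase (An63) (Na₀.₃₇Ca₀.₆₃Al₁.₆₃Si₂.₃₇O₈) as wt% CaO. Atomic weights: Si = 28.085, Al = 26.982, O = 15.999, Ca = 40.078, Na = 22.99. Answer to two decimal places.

Formula mass = 272.290 g/mol.
0.63 Ca → 0.6300 mol CaO per formula unit; M(CaO) = 56.077, so CaO mass = 35.329 g.
35.329/272.290 × 100 = 12.97 wt%.

12.97 wt%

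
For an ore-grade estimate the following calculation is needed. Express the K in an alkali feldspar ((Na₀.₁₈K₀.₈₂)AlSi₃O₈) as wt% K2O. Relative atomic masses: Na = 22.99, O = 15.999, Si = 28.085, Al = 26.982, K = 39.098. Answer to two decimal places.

M((Na₀.₁₈K₀.₈₂)AlSi₃O₈) = 275.428 g/mol; M(K2O) = 94.195 g/mol.
Moles K2O per formula unit = 0.82 K ÷ 2 = 0.4100.
K2O fraction = (0.4100 × 94.195) / 275.428 = 38.620/275.428 = 0.1402.

14.02 wt%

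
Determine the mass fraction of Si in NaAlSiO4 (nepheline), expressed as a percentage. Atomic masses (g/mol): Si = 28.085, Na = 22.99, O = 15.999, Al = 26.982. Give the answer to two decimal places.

Formula mass = 1·22.99 + 1·26.982 + 1·28.085 + 4·15.999 = 142.053 g/mol, of which 28.085 g is Si.
So Si makes up 28.085/142.053 = 0.1977 of the mass, i.e. 19.77%.

19.77 mass %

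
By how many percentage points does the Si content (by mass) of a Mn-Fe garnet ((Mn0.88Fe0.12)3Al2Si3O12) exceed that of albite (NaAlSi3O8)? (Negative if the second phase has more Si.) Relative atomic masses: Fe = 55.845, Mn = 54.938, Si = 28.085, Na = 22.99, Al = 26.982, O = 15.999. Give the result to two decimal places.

M((Mn0.88Fe0.12)3Al2Si3O12) = 495.348 g/mol, so wt% Si = 84.255/495.348 × 100 = 17.01%.
M(NaAlSi3O8) = 262.219 g/mol, so wt% Si = 84.255/262.219 × 100 = 32.13%.
17.01 − 32.13 = -15.12 pp.

-15.12 percentage points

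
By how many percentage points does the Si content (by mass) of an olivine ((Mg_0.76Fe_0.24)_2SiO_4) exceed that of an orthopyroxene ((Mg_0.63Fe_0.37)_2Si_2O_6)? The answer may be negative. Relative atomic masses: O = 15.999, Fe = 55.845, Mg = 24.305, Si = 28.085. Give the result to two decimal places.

-7.04 percentage points

First mineral: 28.085 g Si in 155.830 g formula = 18.02 wt% Si.
Second mineral: 56.170 g Si in 224.114 g formula = 25.06 wt% Si.
18.02% − 25.06% gives a difference of -7.04 percentage points.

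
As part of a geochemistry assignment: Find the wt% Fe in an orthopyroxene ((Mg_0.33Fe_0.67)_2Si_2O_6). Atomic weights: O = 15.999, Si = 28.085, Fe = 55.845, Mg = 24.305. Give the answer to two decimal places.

Molar mass of (Mg_0.33Fe_0.67)_2Si_2O_6: 0.66·24.305 + 1.34·55.845 + 2·28.085 + 6·15.999 = 243.038 g/mol.
Mass of Fe per formula unit: 1.34 × 55.845 = 74.832 g.
Weight fraction Fe = 74.832 / 243.038 = 0.3079.

30.79 wt%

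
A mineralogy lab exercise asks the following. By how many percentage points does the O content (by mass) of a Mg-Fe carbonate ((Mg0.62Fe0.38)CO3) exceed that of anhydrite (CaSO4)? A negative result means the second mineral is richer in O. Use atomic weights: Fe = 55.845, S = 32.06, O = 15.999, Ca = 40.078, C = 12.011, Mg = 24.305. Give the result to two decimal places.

M((Mg0.62Fe0.38)CO3) = 96.298 g/mol, so wt% O = 47.997/96.298 × 100 = 49.84%.
M(CaSO4) = 136.134 g/mol, so wt% O = 63.996/136.134 × 100 = 47.01%.
49.84 − 47.01 = 2.83 pp.

2.83 percentage points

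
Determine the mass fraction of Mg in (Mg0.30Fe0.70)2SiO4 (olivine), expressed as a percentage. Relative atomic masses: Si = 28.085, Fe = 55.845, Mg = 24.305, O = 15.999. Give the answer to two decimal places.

7.89 weight percent

M((Mg0.30Fe0.70)2SiO4) = 184.847 g/mol.
Mg contributes 0.60 × 24.305 = 14.583 g per mole.
14.583/184.847 = 0.0789 → 7.89%.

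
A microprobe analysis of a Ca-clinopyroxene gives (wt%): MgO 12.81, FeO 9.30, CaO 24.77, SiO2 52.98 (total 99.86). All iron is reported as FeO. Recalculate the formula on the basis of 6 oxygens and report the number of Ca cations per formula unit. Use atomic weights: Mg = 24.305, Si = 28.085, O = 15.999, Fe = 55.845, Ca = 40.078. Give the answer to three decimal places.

0.999 Ca apfu

12.81 wt% MgO ÷ 40.304 g/mol = 0.31783 mol, giving 0.31783 Mg and 0.31783 O.
9.30 wt% FeO ÷ 71.844 g/mol = 0.12945 mol, giving 0.12945 Fe and 0.12945 O.
24.77 wt% CaO ÷ 56.077 g/mol = 0.44171 mol, giving 0.44171 Ca and 0.44171 O.
52.98 wt% SiO2 ÷ 60.083 g/mol = 0.88178 mol, giving 0.88178 Si and 1.76356 O.
Oxygen sums to 2.65255; scaling by 6/2.65255 = 2.26197 puts the formula on 6 O.
Ca: 0.44171 × 2.26197 = 0.999 atoms per formula unit.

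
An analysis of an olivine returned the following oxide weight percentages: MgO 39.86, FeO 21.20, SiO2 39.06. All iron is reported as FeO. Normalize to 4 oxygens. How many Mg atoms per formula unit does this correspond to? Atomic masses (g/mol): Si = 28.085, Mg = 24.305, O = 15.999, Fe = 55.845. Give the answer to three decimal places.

1.531 Mg apfu

MgO: 39.86/40.304 = 0.98898 mol → 0.98898 mol Mg, 0.98898 mol O.
FeO: 21.20/71.844 = 0.29508 mol → 0.29508 mol Fe, 0.29508 mol O.
SiO2: 39.06/60.083 = 0.65010 mol → 0.65010 mol Si, 1.30020 mol O.
Total oxygen = 2.58426 mol. Normalization factor = 4/2.58426 = 1.54783.
Mg per 4 O = 0.98898 × 1.54783 = 1.531.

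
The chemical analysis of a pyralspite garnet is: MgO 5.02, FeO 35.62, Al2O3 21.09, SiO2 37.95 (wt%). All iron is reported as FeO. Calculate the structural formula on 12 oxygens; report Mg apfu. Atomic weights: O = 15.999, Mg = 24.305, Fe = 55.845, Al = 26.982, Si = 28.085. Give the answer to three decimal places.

0.597 Mg apfu

5.02 wt% MgO ÷ 40.304 g/mol = 0.12455 mol, giving 0.12455 Mg and 0.12455 O.
35.62 wt% FeO ÷ 71.844 g/mol = 0.49580 mol, giving 0.49580 Fe and 0.49580 O.
21.09 wt% Al2O3 ÷ 101.961 g/mol = 0.20684 mol, giving 0.41368 Al and 0.62052 O.
37.95 wt% SiO2 ÷ 60.083 g/mol = 0.63163 mol, giving 0.63163 Si and 1.26326 O.
Oxygen sums to 2.50413; scaling by 12/2.50413 = 4.79208 puts the formula on 12 O.
Mg: 0.12455 × 4.79208 = 0.597 atoms per formula unit.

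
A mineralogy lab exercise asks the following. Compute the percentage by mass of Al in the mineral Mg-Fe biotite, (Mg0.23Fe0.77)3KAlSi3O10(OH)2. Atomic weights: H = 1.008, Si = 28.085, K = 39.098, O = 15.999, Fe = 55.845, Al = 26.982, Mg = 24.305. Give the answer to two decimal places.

M((Mg0.23Fe0.77)3KAlSi3O10(OH)2) = 490.111 g/mol.
Al contributes 1 × 26.982 = 26.982 g per mole.
26.982/490.111 = 0.0551 → 5.51%.

5.51 weight percent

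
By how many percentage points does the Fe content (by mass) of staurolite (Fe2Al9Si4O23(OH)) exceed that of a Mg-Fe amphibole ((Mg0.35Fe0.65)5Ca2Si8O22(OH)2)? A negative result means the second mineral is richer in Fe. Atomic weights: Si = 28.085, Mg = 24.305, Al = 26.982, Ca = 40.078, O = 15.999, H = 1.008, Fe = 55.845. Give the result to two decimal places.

Fe in Fe2Al9Si4O23(OH): molar mass 851.852 g/mol; 2×55.845 = 111.690 g → 13.11 wt%.
Fe in (Mg0.35Fe0.65)5Ca2Si8O22(OH)2: molar mass 914.858 g/mol; 3.25×55.845 = 181.496 g → 19.84 wt%.
Difference = 13.11 − 19.84 = -6.73 percentage points.

-6.73 percentage points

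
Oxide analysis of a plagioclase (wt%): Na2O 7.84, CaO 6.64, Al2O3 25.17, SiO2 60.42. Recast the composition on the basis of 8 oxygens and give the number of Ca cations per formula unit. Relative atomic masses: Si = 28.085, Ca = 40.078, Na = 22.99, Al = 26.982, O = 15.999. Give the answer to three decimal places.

7.84 wt% Na2O ÷ 61.979 g/mol = 0.12649 mol, giving 0.25298 Na and 0.12649 O.
6.64 wt% CaO ÷ 56.077 g/mol = 0.11841 mol, giving 0.11841 Ca and 0.11841 O.
25.17 wt% Al2O3 ÷ 101.961 g/mol = 0.24686 mol, giving 0.49372 Al and 0.74058 O.
60.42 wt% SiO2 ÷ 60.083 g/mol = 1.00561 mol, giving 1.00561 Si and 2.01122 O.
Oxygen sums to 2.99670; scaling by 8/2.99670 = 2.66960 puts the formula on 8 O.
Ca: 0.11841 × 2.66960 = 0.316 atoms per formula unit.

0.316 Ca apfu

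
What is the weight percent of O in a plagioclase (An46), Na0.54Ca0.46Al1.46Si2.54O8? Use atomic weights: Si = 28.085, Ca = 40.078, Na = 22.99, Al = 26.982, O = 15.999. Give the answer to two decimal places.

47.48 wt%

Molar mass of Na0.54Ca0.46Al1.46Si2.54O8: 0.54×22.99 + 0.46×40.078 + 1.46×26.982 + 2.54×28.085 + 8×15.999 = 269.572 g/mol.
Mass of O per formula unit: 8 × 15.999 = 127.992 g.
Weight fraction O = 127.992 / 269.572 = 0.4748.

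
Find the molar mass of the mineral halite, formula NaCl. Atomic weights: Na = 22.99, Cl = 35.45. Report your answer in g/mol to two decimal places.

58.44 g/mol

M = 1(22.99) + 1(35.45)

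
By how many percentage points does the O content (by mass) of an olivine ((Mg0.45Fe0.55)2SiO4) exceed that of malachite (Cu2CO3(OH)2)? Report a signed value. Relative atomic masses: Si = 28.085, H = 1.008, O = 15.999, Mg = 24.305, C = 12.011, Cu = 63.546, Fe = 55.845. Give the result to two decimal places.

First mineral: 63.996 g O in 175.385 g formula = 36.49 wt% O.
Second mineral: 79.995 g O in 221.114 g formula = 36.18 wt% O.
36.49% − 36.18% gives a difference of 0.31 percentage points.

0.31 percentage points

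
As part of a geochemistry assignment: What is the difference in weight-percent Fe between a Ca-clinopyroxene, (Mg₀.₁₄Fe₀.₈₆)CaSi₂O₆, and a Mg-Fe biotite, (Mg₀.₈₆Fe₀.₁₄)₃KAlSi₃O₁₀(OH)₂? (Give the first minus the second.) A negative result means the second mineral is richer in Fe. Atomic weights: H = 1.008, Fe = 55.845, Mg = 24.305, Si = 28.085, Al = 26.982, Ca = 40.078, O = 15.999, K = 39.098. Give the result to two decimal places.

First mineral: 48.027 g Fe in 243.671 g formula = 19.71 wt% Fe.
Second mineral: 23.455 g Fe in 430.501 g formula = 5.45 wt% Fe.
19.71% − 5.45% gives a difference of 14.26 percentage points.

14.26 percentage points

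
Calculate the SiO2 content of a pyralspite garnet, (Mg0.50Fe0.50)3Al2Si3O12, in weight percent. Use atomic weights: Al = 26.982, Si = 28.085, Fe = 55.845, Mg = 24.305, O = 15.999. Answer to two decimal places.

Molar mass of (Mg0.50Fe0.50)3Al2Si3O12 = 1.50·24.305 + 1.50·55.845 + 2·26.982 + 3·28.085 + 12·15.999 = 450.432 g/mol.
Each formula unit contains 3 Si, equivalent to 3/1 = 3.0000 mol SiO2.
M(SiO2) = 1×28.085 + 2×15.999 = 60.083 g/mol.
Mass of SiO2 per formula unit = 3.0000 × 60.083 = 180.249 g.
SiO2 wt% = 180.249 / 450.432 × 100 = 40.02%.

40.02 wt%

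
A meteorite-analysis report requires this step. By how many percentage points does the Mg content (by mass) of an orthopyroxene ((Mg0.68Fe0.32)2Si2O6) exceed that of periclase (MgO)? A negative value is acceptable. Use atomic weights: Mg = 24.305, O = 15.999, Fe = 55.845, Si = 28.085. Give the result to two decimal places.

-45.34 percentage points

Mg in (Mg0.68Fe0.32)2Si2O6: molar mass 220.960 g/mol; 1.36×24.305 = 33.055 g → 14.96 wt%.
Mg in MgO: molar mass 40.304 g/mol; 1×24.305 = 24.305 g → 60.30 wt%.
Difference = 14.96 − 60.30 = -45.34 percentage points.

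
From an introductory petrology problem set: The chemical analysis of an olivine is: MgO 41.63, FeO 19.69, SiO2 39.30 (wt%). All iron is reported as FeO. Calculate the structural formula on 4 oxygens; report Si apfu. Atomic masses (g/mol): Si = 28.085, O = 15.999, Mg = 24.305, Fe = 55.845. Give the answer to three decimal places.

1.000 Si apfu

MgO (M=40.304): mol = 1.03290; Mg = 1.03290, O = 1.03290.
FeO (M=71.844): mol = 0.27407; Fe = 0.27407, O = 0.27407.
SiO2 (M=60.083): mol = 0.65410; Si = 0.65410, O = 1.30820.
ΣO = 2.61517; factor = 4/ΣO = 1.52954.
Si apfu = 0.65410 × 1.52954 = 1.000.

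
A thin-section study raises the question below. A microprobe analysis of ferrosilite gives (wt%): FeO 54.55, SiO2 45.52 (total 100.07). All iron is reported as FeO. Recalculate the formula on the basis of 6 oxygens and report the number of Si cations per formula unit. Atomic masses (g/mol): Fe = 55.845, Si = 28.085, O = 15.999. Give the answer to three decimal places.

FeO (M=71.844): mol = 0.75928; Fe = 0.75928, O = 0.75928.
SiO2 (M=60.083): mol = 0.75762; Si = 0.75762, O = 1.51524.
ΣO = 2.27452; factor = 6/ΣO = 2.63792.
Si apfu = 0.75762 × 2.63792 = 1.999.

1.999 Si apfu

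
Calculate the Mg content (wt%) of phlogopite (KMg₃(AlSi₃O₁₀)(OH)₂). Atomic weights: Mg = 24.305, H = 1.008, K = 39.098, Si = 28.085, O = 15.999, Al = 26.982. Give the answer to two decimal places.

M(KMg₃(AlSi₃O₁₀)(OH)₂) = 417.254 g/mol.
Mg contributes 3 × 24.305 = 72.915 g per mole.
72.915/417.254 = 0.1747 → 17.47%.

17.47 wt%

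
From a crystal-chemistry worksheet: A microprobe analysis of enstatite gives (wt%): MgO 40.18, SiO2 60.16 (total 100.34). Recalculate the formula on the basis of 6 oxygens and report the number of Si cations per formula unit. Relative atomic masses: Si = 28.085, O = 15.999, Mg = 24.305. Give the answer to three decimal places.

2.003 Si apfu

40.18 wt% MgO ÷ 40.304 g/mol = 0.99692 mol, giving 0.99692 Mg and 0.99692 O.
60.16 wt% SiO2 ÷ 60.083 g/mol = 1.00128 mol, giving 1.00128 Si and 2.00256 O.
Oxygen sums to 2.99948; scaling by 6/2.99948 = 2.00035 puts the formula on 6 O.
Si: 1.00128 × 2.00035 = 2.003 atoms per formula unit.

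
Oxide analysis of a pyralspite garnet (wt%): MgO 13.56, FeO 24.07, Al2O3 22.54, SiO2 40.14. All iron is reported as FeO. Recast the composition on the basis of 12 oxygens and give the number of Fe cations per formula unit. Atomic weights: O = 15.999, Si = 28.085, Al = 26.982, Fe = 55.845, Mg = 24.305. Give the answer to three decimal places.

MgO: 13.56/40.304 = 0.33644 mol → 0.33644 mol Mg, 0.33644 mol O.
FeO: 24.07/71.844 = 0.33503 mol → 0.33503 mol Fe, 0.33503 mol O.
Al2O3: 22.54/101.961 = 0.22106 mol → 0.44212 mol Al, 0.66318 mol O.
SiO2: 40.14/60.083 = 0.66808 mol → 0.66808 mol Si, 1.33616 mol O.
Total oxygen = 2.67081 mol. Normalization factor = 12/2.67081 = 4.49302.
Fe per 12 O = 0.33503 × 4.49302 = 1.505.

1.505 Fe apfu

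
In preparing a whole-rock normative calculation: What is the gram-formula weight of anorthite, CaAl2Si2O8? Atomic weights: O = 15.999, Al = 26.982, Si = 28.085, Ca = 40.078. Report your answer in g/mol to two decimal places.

Ca: 1 × 40.078 = 40.0780
Al: 2 × 26.982 = 53.9640
Si: 2 × 28.085 = 56.1700
O: 8 × 15.999 = 127.9920
Summing the contributions gives the formula mass.

278.20 g/mol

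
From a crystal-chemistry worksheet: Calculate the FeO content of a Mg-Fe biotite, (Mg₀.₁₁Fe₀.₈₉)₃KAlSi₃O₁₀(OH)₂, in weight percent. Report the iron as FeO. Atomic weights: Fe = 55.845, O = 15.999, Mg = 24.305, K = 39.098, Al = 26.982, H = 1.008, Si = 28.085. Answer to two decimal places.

38.25 wt%

M((Mg₀.₁₁Fe₀.₈₉)₃KAlSi₃O₁₀(OH)₂) = 501.466 g/mol; M(FeO) = 71.844 g/mol.
Moles FeO per formula unit = 2.67 Fe ÷ 1 = 2.6700.
FeO fraction = (2.6700 × 71.844) / 501.466 = 191.823/501.466 = 0.3825.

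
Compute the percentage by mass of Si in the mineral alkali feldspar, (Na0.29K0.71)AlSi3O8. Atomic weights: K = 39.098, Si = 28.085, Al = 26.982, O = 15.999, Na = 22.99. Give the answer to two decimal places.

30.79 weight percent

Molar mass of (Na0.29K0.71)AlSi3O8: 0.29*22.99 + 0.71*39.098 + 1*26.982 + 3*28.085 + 8*15.999 = 273.656 g/mol.
Mass of Si per formula unit: 3 × 28.085 = 84.255 g.
Weight fraction Si = 84.255 / 273.656 = 0.3079.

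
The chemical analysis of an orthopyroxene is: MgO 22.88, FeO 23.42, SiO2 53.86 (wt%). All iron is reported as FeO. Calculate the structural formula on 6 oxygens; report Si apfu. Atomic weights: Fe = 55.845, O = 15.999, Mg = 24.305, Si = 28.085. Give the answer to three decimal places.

2.002 Si apfu

22.88 wt% MgO ÷ 40.304 g/mol = 0.56769 mol, giving 0.56769 Mg and 0.56769 O.
23.42 wt% FeO ÷ 71.844 g/mol = 0.32598 mol, giving 0.32598 Fe and 0.32598 O.
53.86 wt% SiO2 ÷ 60.083 g/mol = 0.89643 mol, giving 0.89643 Si and 1.79286 O.
Oxygen sums to 2.68653; scaling by 6/2.68653 = 2.23336 puts the formula on 6 O.
Si: 0.89643 × 2.23336 = 2.002 atoms per formula unit.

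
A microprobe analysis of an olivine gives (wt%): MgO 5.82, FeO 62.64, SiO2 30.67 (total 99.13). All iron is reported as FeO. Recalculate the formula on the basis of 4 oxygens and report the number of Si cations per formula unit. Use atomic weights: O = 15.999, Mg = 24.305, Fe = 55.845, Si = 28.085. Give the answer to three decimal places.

1.002 Si apfu

5.82 wt% MgO ÷ 40.304 g/mol = 0.14440 mol, giving 0.14440 Mg and 0.14440 O.
62.64 wt% FeO ÷ 71.844 g/mol = 0.87189 mol, giving 0.87189 Fe and 0.87189 O.
30.67 wt% SiO2 ÷ 60.083 g/mol = 0.51046 mol, giving 0.51046 Si and 1.02092 O.
Oxygen sums to 2.03721; scaling by 4/2.03721 = 1.96347 puts the formula on 4 O.
Si: 0.51046 × 1.96347 = 1.002 atoms per formula unit.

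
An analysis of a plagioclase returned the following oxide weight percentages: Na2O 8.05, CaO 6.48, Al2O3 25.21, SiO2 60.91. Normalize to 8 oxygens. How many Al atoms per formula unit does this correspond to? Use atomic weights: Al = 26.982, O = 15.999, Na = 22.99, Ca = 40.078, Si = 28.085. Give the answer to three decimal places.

1.312 Al apfu

Na2O: 8.05/61.979 = 0.12988 mol → 0.25976 mol Na, 0.12988 mol O.
CaO: 6.48/56.077 = 0.11556 mol → 0.11556 mol Ca, 0.11556 mol O.
Al2O3: 25.21/101.961 = 0.24725 mol → 0.49450 mol Al, 0.74175 mol O.
SiO2: 60.91/60.083 = 1.01376 mol → 1.01376 mol Si, 2.02752 mol O.
Total oxygen = 3.01471 mol. Normalization factor = 8/3.01471 = 2.65365.
Al per 8 O = 0.49450 × 2.65365 = 1.312.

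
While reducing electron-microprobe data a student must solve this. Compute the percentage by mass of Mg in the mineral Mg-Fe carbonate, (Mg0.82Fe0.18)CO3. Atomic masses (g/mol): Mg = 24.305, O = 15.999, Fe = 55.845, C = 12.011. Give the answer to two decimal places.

Molar mass of (Mg0.82Fe0.18)CO3: 0.82×24.305 + 0.18×55.845 + 1×12.011 + 3×15.999 = 89.990 g/mol.
Mass of Mg per formula unit: 0.82 × 24.305 = 19.930 g.
Weight fraction Mg = 19.930 / 89.990 = 0.2215.

22.15 mass %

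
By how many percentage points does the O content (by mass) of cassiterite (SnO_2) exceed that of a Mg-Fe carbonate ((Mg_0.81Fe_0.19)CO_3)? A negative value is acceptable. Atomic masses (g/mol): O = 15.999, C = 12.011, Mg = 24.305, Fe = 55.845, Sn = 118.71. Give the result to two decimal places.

M(SnO_2) = 150.708 g/mol, so wt% O = 31.998/150.708 × 100 = 21.23%.
M((Mg_0.81Fe_0.19)CO_3) = 90.306 g/mol, so wt% O = 47.997/90.306 × 100 = 53.15%.
21.23 − 53.15 = -31.92 pp.

-31.92 percentage points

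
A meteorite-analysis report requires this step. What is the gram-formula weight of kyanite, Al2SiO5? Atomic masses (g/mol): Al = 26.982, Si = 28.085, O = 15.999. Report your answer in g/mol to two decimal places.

M = 2*26.982 + 1*28.085 + 5*15.999

162.04 g/mol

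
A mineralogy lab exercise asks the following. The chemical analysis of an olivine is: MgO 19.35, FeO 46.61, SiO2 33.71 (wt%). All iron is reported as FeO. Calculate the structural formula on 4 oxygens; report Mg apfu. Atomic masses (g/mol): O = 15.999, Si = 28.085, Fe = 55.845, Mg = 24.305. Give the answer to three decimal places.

0.853 Mg apfu

MgO (M=40.304): mol = 0.48010; Mg = 0.48010, O = 0.48010.
FeO (M=71.844): mol = 0.64877; Fe = 0.64877, O = 0.64877.
SiO2 (M=60.083): mol = 0.56106; Si = 0.56106, O = 1.12212.
ΣO = 2.25099; factor = 4/ΣO = 1.77700.
Mg apfu = 0.48010 × 1.77700 = 0.853.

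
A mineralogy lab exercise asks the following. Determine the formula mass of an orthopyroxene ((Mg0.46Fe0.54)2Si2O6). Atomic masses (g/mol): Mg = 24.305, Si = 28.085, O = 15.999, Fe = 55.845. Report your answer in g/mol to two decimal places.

234.84 g/mol

Mg: 0.92 × 24.305 = 22.3606
Fe: 1.08 × 55.845 = 60.3126
Si: 2 × 28.085 = 56.1700
O: 6 × 15.999 = 95.9940
Summing the contributions gives the formula mass.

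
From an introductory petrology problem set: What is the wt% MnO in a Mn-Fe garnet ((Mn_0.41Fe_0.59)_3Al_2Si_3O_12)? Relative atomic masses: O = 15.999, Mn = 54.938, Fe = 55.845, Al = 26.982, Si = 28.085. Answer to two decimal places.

M((Mn_0.41Fe_0.59)_3Al_2Si_3O_12) = 496.626 g/mol; M(MnO) = 70.937 g/mol.
Moles MnO per formula unit = 1.23 Mn ÷ 1 = 1.2300.
MnO fraction = (1.2300 × 70.937) / 496.626 = 87.253/496.626 = 0.1757.

17.57 wt%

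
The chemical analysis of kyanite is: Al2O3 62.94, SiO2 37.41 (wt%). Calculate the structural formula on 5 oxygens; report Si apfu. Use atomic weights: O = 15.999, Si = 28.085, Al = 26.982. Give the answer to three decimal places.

62.94 wt% Al2O3 ÷ 101.961 g/mol = 0.61729 mol, giving 1.23458 Al and 1.85187 O.
37.41 wt% SiO2 ÷ 60.083 g/mol = 0.62264 mol, giving 0.62264 Si and 1.24528 O.
Oxygen sums to 3.09715; scaling by 5/3.09715 = 1.61439 puts the formula on 5 O.
Si: 0.62264 × 1.61439 = 1.005 atoms per formula unit.

1.005 Si apfu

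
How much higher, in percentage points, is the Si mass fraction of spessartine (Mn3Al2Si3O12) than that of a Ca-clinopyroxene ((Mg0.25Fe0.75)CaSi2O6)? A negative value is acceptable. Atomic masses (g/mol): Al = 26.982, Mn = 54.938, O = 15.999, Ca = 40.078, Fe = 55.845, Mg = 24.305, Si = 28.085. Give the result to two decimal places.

Si in Mn3Al2Si3O12: molar mass 495.021 g/mol; 3×28.085 = 84.255 g → 17.02 wt%.
Si in (Mg0.25Fe0.75)CaSi2O6: molar mass 240.202 g/mol; 2×28.085 = 56.170 g → 23.38 wt%.
Difference = 17.02 − 23.38 = -6.36 percentage points.

-6.36 percentage points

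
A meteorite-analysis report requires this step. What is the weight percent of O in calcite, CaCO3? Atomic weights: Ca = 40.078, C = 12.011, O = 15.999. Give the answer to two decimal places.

47.96 wt%

Molar mass of CaCO3: 1·40.078 + 1·12.011 + 3·15.999 = 100.086 g/mol.
Mass of O per formula unit: 3 × 15.999 = 47.997 g.
Weight fraction O = 47.997 / 100.086 = 0.4796.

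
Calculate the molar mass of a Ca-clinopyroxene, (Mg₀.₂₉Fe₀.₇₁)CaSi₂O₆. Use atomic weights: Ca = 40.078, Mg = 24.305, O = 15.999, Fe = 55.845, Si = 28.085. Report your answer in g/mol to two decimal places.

238.94 g/mol

M = 0.29×24.305 + 0.71×55.845 + 1×40.078 + 2×28.085 + 6×15.999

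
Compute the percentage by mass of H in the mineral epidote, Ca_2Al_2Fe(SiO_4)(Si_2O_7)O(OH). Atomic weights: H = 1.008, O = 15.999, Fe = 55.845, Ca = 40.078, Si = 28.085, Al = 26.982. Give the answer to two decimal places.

0.21 wt%

Formula mass = 2·40.078 + 2·26.982 + 1·55.845 + 3·28.085 + 13·15.999 + 1·1.008 = 483.215 g/mol, of which 1.008 g is H.
So H makes up 1.008/483.215 = 0.0021 of the mass, i.e. 0.21%.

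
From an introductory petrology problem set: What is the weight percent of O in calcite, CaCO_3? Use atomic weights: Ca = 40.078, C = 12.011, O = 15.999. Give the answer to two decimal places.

Formula mass = 1×40.078 + 1×12.011 + 3×15.999 = 100.086 g/mol, of which 47.997 g is O.
So O makes up 47.997/100.086 = 0.4796 of the mass, i.e. 47.96%.

47.96 wt%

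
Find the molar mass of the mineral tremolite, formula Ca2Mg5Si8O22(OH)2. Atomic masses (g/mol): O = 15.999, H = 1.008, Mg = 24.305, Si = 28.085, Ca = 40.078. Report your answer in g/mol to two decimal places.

The formula mass is the sum 2·40.078 + 5·24.305 + 8·28.085 + 24·15.999 + 2·1.008.

812.35 g/mol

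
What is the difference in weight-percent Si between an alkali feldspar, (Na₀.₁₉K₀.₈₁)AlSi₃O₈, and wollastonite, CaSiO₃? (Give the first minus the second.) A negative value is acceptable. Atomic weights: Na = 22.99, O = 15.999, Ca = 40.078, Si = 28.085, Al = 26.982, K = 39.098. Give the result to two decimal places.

M((Na₀.₁₉K₀.₈₁)AlSi₃O₈) = 275.266 g/mol, so wt% Si = 84.255/275.266 × 100 = 30.61%.
M(CaSiO₃) = 116.160 g/mol, so wt% Si = 28.085/116.160 × 100 = 24.18%.
30.61 − 24.18 = 6.43 pp.

6.43 percentage points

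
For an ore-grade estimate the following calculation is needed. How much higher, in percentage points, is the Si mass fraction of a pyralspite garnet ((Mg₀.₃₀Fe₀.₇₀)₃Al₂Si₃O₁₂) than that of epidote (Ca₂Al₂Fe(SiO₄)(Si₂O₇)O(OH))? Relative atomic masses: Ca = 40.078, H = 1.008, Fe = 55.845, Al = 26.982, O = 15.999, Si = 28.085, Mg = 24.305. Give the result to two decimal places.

First mineral: 84.255 g Si in 469.356 g formula = 17.95 wt% Si.
Second mineral: 84.255 g Si in 483.215 g formula = 17.44 wt% Si.
17.95% − 17.44% gives a difference of 0.51 percentage points.

0.51 percentage points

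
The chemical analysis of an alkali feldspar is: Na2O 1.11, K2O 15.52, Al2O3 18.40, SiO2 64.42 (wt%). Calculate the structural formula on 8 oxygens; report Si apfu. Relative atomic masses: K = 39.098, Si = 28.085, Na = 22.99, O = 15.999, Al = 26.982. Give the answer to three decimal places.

Na2O: 1.11/61.979 = 0.01791 mol → 0.03582 mol Na, 0.01791 mol O.
K2O: 15.52/94.195 = 0.16476 mol → 0.32952 mol K, 0.16476 mol O.
Al2O3: 18.40/101.961 = 0.18046 mol → 0.36092 mol Al, 0.54138 mol O.
SiO2: 64.42/60.083 = 1.07218 mol → 1.07218 mol Si, 2.14436 mol O.
Total oxygen = 2.86841 mol. Normalization factor = 8/2.86841 = 2.78900.
Si per 8 O = 1.07218 × 2.78900 = 2.990.

2.990 Si apfu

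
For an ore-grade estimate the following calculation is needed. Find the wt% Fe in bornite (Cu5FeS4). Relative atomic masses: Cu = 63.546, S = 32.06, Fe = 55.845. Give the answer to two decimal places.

Molar mass of Cu5FeS4: 5×63.546 + 1×55.845 + 4×32.06 = 501.815 g/mol.
Mass of Fe per formula unit: 1 × 55.845 = 55.845 g.
Weight fraction Fe = 55.845 / 501.815 = 0.1113.

11.13 mass %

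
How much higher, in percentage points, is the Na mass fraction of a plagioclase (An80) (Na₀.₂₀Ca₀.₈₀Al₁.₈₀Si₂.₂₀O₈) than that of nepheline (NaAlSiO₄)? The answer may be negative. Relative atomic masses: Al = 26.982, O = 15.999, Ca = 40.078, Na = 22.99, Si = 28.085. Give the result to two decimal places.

M(Na₀.₂₀Ca₀.₈₀Al₁.₈₀Si₂.₂₀O₈) = 275.007 g/mol, so wt% Na = 4.598/275.007 × 100 = 1.67%.
M(NaAlSiO₄) = 142.053 g/mol, so wt% Na = 22.990/142.053 × 100 = 16.18%.
1.67 − 16.18 = -14.51 pp.

-14.51 percentage points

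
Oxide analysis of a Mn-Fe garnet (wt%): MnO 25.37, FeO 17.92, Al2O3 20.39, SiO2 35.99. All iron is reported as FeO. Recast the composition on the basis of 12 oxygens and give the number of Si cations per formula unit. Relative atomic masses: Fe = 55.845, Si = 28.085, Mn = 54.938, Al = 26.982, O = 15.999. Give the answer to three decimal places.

2.989 Si apfu

MnO (M=70.937): mol = 0.35764; Mn = 0.35764, O = 0.35764.
FeO (M=71.844): mol = 0.24943; Fe = 0.24943, O = 0.24943.
Al2O3 (M=101.961): mol = 0.19998; Al = 0.39996, O = 0.59994.
SiO2 (M=60.083): mol = 0.59900; Si = 0.59900, O = 1.19800.
ΣO = 2.40501; factor = 12/ΣO = 4.98958.
Si apfu = 0.59900 × 4.98958 = 2.989.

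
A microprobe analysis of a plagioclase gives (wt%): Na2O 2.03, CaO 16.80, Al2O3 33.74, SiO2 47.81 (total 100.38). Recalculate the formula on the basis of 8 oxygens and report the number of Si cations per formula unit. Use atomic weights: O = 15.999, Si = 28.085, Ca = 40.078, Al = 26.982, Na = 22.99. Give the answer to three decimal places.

2.183 Si apfu

2.03 wt% Na2O ÷ 61.979 g/mol = 0.03275 mol, giving 0.06550 Na and 0.03275 O.
16.80 wt% CaO ÷ 56.077 g/mol = 0.29959 mol, giving 0.29959 Ca and 0.29959 O.
33.74 wt% Al2O3 ÷ 101.961 g/mol = 0.33091 mol, giving 0.66182 Al and 0.99273 O.
47.81 wt% SiO2 ÷ 60.083 g/mol = 0.79573 mol, giving 0.79573 Si and 1.59146 O.
Oxygen sums to 2.91653; scaling by 8/2.91653 = 2.74299 puts the formula on 8 O.
Si: 0.79573 × 2.74299 = 2.183 atoms per formula unit.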